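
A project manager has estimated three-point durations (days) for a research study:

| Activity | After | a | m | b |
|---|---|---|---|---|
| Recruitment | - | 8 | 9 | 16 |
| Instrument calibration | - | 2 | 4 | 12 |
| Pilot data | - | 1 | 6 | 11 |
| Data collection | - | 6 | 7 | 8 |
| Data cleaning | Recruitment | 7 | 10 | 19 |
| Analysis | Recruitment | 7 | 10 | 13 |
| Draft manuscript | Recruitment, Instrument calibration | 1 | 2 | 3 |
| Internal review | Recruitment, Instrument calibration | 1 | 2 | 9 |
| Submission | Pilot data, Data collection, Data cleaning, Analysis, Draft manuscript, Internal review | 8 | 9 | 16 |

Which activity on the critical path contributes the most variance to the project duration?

te_Recruitment = (8 + 4·9 + 16)/6 = 60/6 = 10; σ²_Recruitment = ((16−8)/6)² = 1.778
te_Instrument calibration = (2 + 4·4 + 12)/6 = 30/6 = 5; σ²_Instrument calibration = ((12−2)/6)² = 2.778
te_Pilot data = (1 + 4·6 + 11)/6 = 36/6 = 6; σ²_Pilot data = ((11−1)/6)² = 2.778
te_Data collection = (6 + 4·7 + 8)/6 = 42/6 = 7; σ²_Data collection = ((8−6)/6)² = 0.111
te_Data cleaning = (7 + 4·10 + 19)/6 = 66/6 = 11; σ²_Data cleaning = ((19−7)/6)² = 4.000
te_Analysis = (7 + 4·10 + 13)/6 = 60/6 = 10; σ²_Analysis = ((13−7)/6)² = 1.000
te_Draft manuscript = (1 + 4·2 + 3)/6 = 12/6 = 2; σ²_Draft manuscript = ((3−1)/6)² = 0.111
te_Internal review = (1 + 4·2 + 9)/6 = 18/6 = 3; σ²_Internal review = ((9−1)/6)² = 1.778
te_Submission = (8 + 4·9 + 16)/6 = 60/6 = 10; σ²_Submission = ((16−8)/6)² = 1.778

Forward pass:
ES_Recruitment = 0; EF_Recruitment = 10
ES_Instrument calibration = 0; EF_Instrument calibration = 5
ES_Pilot data = 0; EF_Pilot data = 6
ES_Data collection = 0; EF_Data collection = 7
ES_Data cleaning = 10; EF_Data cleaning = 10+11 = 21
ES_Analysis = 10; EF_Analysis = 10+10 = 20
ES_Draft manuscript = max(EF_Recruitment=10, EF_Instrument calibration=5) = 10; EF_Draft manuscript = 10+2 = 12
ES_Internal review = max(EF_Recruitment=10, EF_Instrument calibration=5) = 10; EF_Internal review = 10+3 = 13
ES_Submission = max(EF_Pilot data=6, EF_Data collection=7, EF_Data cleaning=21, EF_Analysis=20, EF_Draft manuscript=12, EF_Internal review=13) = 21; EF_Submission = 21+10 = 31
Expected project duration μ = 31 days. Critical path: Recruitment → Data cleaning → Submission.

Variances on critical path: σ²_Recruitment=1.778, σ²_Data cleaning=4.000, σ²_Submission=1.778.
Largest is σ²_Data cleaning = 4.000.

Data cleaning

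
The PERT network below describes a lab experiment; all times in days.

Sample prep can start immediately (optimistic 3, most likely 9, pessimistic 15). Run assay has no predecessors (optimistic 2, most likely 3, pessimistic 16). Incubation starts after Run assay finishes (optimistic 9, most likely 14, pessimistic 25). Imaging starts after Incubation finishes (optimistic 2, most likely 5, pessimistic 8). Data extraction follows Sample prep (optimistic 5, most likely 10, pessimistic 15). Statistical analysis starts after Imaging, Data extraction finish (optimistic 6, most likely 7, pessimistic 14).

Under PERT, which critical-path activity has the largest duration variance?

Incubation

te_Sample prep = (3 + 4·9 + 15)/6 = 54/6 = 9; σ²_Sample prep = ((15−3)/6)² = 4.000
te_Run assay = (2 + 4·3 + 16)/6 = 30/6 = 5; σ²_Run assay = ((16−2)/6)² = 5.444
te_Incubation = (9 + 4·14 + 25)/6 = 90/6 = 15; σ²_Incubation = ((25−9)/6)² = 7.111
te_Imaging = (2 + 4·5 + 8)/6 = 30/6 = 5; σ²_Imaging = ((8−2)/6)² = 1.000
te_Data extraction = (5 + 4·10 + 15)/6 = 60/6 = 10; σ²_Data extraction = ((15−5)/6)² = 2.778
te_Statistical analysis = (6 + 4·7 + 14)/6 = 48/6 = 8; σ²_Statistical analysis = ((14−6)/6)² = 1.778

Forward pass:
ES_Sample prep = 0; EF_Sample prep = 9
ES_Run assay = 0; EF_Run assay = 5
ES_Incubation = 5; EF_Incubation = 5+15 = 20
ES_Imaging = 20; EF_Imaging = 20+5 = 25
ES_Data extraction = 9; EF_Data extraction = 9+10 = 19
ES_Statistical analysis = max(EF_Imaging=25, EF_Data extraction=19) = 25; EF_Statistical analysis = 25+8 = 33
Expected project duration μ = 33 days. Critical path: Run assay → Incubation → Imaging → Statistical analysis.

Variances on critical path: σ²_Run assay=5.444, σ²_Incubation=7.111, σ²_Imaging=1.000, σ²_Statistical analysis=1.778.
Largest is σ²_Incubation = 7.111.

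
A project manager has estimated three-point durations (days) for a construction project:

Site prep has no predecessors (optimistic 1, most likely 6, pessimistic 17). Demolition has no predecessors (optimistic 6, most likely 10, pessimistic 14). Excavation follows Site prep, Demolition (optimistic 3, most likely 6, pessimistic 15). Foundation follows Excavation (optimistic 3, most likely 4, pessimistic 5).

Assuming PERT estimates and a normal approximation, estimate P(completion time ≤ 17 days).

te_Site prep = (1 + 4·6 + 17)/6 = 42/6 = 7; σ²_Site prep = ((17−1)/6)² = 7.111
te_Demolition = (6 + 4·10 + 14)/6 = 60/6 = 10; σ²_Demolition = ((14−6)/6)² = 1.778
te_Excavation = (3 + 4·6 + 15)/6 = 42/6 = 7; σ²_Excavation = ((15−3)/6)² = 4.000
te_Foundation = (3 + 4·4 + 5)/6 = 24/6 = 4; σ²_Foundation = ((5−3)/6)² = 0.111

Forward pass:
ES_Site prep = 0; EF_Site prep = 7
ES_Demolition = 0; EF_Demolition = 10
ES_Excavation = max(EF_Site prep=7, EF_Demolition=10) = 10; EF_Excavation = 10+7 = 17
ES_Foundation = 17; EF_Foundation = 17+4 = 21
Expected project duration μ = 21 days. Critical path: Demolition → Excavation → Foundation.

Variance along critical path = 1.778 + 4.000 + 0.111 = 5.889; σ = √5.889 = 2.427 days.
Z = (17 − 21) / 2.427 = -1.648
P(T ≤ 17) = Φ(-1.648) ≈ 0.050

0.050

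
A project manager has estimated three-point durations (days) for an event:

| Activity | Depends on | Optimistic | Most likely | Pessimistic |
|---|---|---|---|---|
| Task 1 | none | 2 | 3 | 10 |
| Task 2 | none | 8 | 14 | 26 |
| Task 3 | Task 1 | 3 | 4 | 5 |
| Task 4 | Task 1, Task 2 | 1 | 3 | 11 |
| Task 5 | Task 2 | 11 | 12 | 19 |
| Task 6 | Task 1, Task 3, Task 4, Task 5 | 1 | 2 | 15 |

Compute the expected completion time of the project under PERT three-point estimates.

32 days

te_Task 1 = (2 + 4·3 + 10)/6 = 24/6 = 4
te_Task 2 = (8 + 4·14 + 26)/6 = 90/6 = 15
te_Task 3 = (3 + 4·4 + 5)/6 = 24/6 = 4
te_Task 4 = (1 + 4·3 + 11)/6 = 24/6 = 4
te_Task 5 = (11 + 4·12 + 19)/6 = 78/6 = 13
te_Task 6 = (1 + 4·2 + 15)/6 = 24/6 = 4

Forward pass:
ES_Task 1 = 0; EF_Task 1 = 4
ES_Task 2 = 0; EF_Task 2 = 15
ES_Task 3 = 4; EF_Task 3 = 4+4 = 8
ES_Task 4 = max(EF_Task 1=4, EF_Task 2=15) = 15; EF_Task 4 = 15+4 = 19
ES_Task 5 = 15; EF_Task 5 = 15+13 = 28
ES_Task 6 = max(EF_Task 1=4, EF_Task 3=8, EF_Task 4=19, EF_Task 5=28) = 28; EF_Task 6 = 28+4 = 32
Expected project duration μ = 32 days. Critical path: Task 2 → Task 5 → Task 6.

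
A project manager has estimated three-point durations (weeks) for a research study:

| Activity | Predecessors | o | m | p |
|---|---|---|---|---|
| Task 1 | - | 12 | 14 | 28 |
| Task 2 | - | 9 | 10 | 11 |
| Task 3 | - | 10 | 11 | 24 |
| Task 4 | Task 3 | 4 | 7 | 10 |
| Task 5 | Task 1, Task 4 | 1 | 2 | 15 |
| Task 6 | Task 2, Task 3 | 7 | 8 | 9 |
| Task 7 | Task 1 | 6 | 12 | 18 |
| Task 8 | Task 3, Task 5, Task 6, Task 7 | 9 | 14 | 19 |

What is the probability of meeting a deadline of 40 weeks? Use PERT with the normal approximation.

0.296

te_Task 1 = (12 + 4·14 + 28)/6 = 96/6 = 16; σ²_Task 1 = ((28−12)/6)² = 7.111
te_Task 2 = (9 + 4·10 + 11)/6 = 60/6 = 10; σ²_Task 2 = ((11−9)/6)² = 0.111
te_Task 3 = (10 + 4·11 + 24)/6 = 78/6 = 13; σ²_Task 3 = ((24−10)/6)² = 5.444
te_Task 4 = (4 + 4·7 + 10)/6 = 42/6 = 7; σ²_Task 4 = ((10−4)/6)² = 1.000
te_Task 5 = (1 + 4·2 + 15)/6 = 24/6 = 4; σ²_Task 5 = ((15−1)/6)² = 5.444
te_Task 6 = (7 + 4·8 + 9)/6 = 48/6 = 8; σ²_Task 6 = ((9−7)/6)² = 0.111
te_Task 7 = (6 + 4·12 + 18)/6 = 72/6 = 12; σ²_Task 7 = ((18−6)/6)² = 4.000
te_Task 8 = (9 + 4·14 + 19)/6 = 84/6 = 14; σ²_Task 8 = ((19−9)/6)² = 2.778

Forward pass:
ES_Task 1 = 0; EF_Task 1 = 16
ES_Task 2 = 0; EF_Task 2 = 10
ES_Task 3 = 0; EF_Task 3 = 13
ES_Task 4 = 13; EF_Task 4 = 13+7 = 20
ES_Task 5 = max(EF_Task 1=16, EF_Task 4=20) = 20; EF_Task 5 = 20+4 = 24
ES_Task 6 = max(EF_Task 2=10, EF_Task 3=13) = 13; EF_Task 6 = 13+8 = 21
ES_Task 7 = 16; EF_Task 7 = 16+12 = 28
ES_Task 8 = max(EF_Task 3=13, EF_Task 5=24, EF_Task 6=21, EF_Task 7=28) = 28; EF_Task 8 = 28+14 = 42
Expected project duration μ = 42 weeks. Critical path: Task 1 → Task 7 → Task 8.

Variance along critical path = 7.111 + 4.000 + 2.778 = 13.889; σ = √13.889 = 3.727 weeks.
Z = (40 − 42) / 3.727 = -0.537
P(T ≤ 40) = Φ(-0.537) ≈ 0.296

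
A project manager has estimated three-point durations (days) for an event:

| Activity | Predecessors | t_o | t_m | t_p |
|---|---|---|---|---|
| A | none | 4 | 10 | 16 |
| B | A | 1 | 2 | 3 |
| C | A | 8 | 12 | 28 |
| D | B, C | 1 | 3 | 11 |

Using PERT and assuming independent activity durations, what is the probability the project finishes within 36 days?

0.971

te_A = (4 + 4·10 + 16)/6 = 60/6 = 10; σ²_A = ((16−4)/6)² = 4.000
te_B = (1 + 4·2 + 3)/6 = 12/6 = 2; σ²_B = ((3−1)/6)² = 0.111
te_C = (8 + 4·12 + 28)/6 = 84/6 = 14; σ²_C = ((28−8)/6)² = 11.111
te_D = (1 + 4·3 + 11)/6 = 24/6 = 4; σ²_D = ((11−1)/6)² = 2.778

Forward pass:
ES_A = 0; EF_A = 10
ES_B = 10; EF_B = 10+2 = 12
ES_C = 10; EF_C = 10+14 = 24
ES_D = max(EF_B=12, EF_C=24) = 24; EF_D = 24+4 = 28
Expected project duration μ = 28 days. Critical path: A → C → D.

Variance along critical path = 4.000 + 11.111 + 2.778 = 17.889; σ = √17.889 = 4.230 days.
Z = (36 − 28) / 4.230 = 1.891
P(T ≤ 36) = Φ(1.891) ≈ 0.971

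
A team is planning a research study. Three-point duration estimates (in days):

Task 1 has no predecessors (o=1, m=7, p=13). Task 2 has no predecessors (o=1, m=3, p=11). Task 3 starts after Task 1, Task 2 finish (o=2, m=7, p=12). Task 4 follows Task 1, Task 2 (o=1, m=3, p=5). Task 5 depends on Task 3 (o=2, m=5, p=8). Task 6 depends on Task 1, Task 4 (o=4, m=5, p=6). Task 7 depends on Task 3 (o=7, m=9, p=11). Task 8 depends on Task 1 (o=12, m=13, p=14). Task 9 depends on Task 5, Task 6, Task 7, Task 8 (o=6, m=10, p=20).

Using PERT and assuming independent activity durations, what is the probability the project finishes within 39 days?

0.920

te_Task 1 = (1 + 4·7 + 13)/6 = 42/6 = 7; σ²_Task 1 = ((13−1)/6)² = 4.000
te_Task 2 = (1 + 4·3 + 11)/6 = 24/6 = 4; σ²_Task 2 = ((11−1)/6)² = 2.778
te_Task 3 = (2 + 4·7 + 12)/6 = 42/6 = 7; σ²_Task 3 = ((12−2)/6)² = 2.778
te_Task 4 = (1 + 4·3 + 5)/6 = 18/6 = 3; σ²_Task 4 = ((5−1)/6)² = 0.444
te_Task 5 = (2 + 4·5 + 8)/6 = 30/6 = 5; σ²_Task 5 = ((8−2)/6)² = 1.000
te_Task 6 = (4 + 4·5 + 6)/6 = 30/6 = 5; σ²_Task 6 = ((6−4)/6)² = 0.111
te_Task 7 = (7 + 4·9 + 11)/6 = 54/6 = 9; σ²_Task 7 = ((11−7)/6)² = 0.444
te_Task 8 = (12 + 4·13 + 14)/6 = 78/6 = 13; σ²_Task 8 = ((14−12)/6)² = 0.111
te_Task 9 = (6 + 4·10 + 20)/6 = 66/6 = 11; σ²_Task 9 = ((20−6)/6)² = 5.444

Forward pass:
ES_Task 1 = 0; EF_Task 1 = 7
ES_Task 2 = 0; EF_Task 2 = 4
ES_Task 3 = max(EF_Task 1=7, EF_Task 2=4) = 7; EF_Task 3 = 7+7 = 14
ES_Task 4 = max(EF_Task 1=7, EF_Task 2=4) = 7; EF_Task 4 = 7+3 = 10
ES_Task 5 = 14; EF_Task 5 = 14+5 = 19
ES_Task 6 = max(EF_Task 1=7, EF_Task 4=10) = 10; EF_Task 6 = 10+5 = 15
ES_Task 7 = 14; EF_Task 7 = 14+9 = 23
ES_Task 8 = 7; EF_Task 8 = 7+13 = 20
ES_Task 9 = max(EF_Task 5=19, EF_Task 6=15, EF_Task 7=23, EF_Task 8=20) = 23; EF_Task 9 = 23+11 = 34
Expected project duration μ = 34 days. Critical path: Task 1 → Task 3 → Task 7 → Task 9.

Variance along critical path = 4.000 + 2.778 + 0.444 + 5.444 = 12.667; σ = √12.667 = 3.559 days.
Z = (39 − 34) / 3.559 = 1.405
P(T ≤ 39) = Φ(1.405) ≈ 0.920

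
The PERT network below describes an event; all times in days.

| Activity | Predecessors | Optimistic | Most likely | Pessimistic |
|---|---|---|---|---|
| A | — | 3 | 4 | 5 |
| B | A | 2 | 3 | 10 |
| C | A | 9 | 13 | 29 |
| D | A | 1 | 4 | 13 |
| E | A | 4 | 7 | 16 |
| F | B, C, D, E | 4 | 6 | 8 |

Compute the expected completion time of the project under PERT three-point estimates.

25 days

te_A = (3 + 4·4 + 5)/6 = 24/6 = 4
te_B = (2 + 4·3 + 10)/6 = 24/6 = 4
te_C = (9 + 4·13 + 29)/6 = 90/6 = 15
te_D = (1 + 4·4 + 13)/6 = 30/6 = 5
te_E = (4 + 4·7 + 16)/6 = 48/6 = 8
te_F = (4 + 4·6 + 8)/6 = 36/6 = 6

Forward pass:
ES_A = 0; EF_A = 4
ES_B = 4; EF_B = 4+4 = 8
ES_C = 4; EF_C = 4+15 = 19
ES_D = 4; EF_D = 4+5 = 9
ES_E = 4; EF_E = 4+8 = 12
ES_F = max(EF_B=8, EF_C=19, EF_D=9, EF_E=12) = 19; EF_F = 19+6 = 25
Expected project duration μ = 25 days. Critical path: A → C → F.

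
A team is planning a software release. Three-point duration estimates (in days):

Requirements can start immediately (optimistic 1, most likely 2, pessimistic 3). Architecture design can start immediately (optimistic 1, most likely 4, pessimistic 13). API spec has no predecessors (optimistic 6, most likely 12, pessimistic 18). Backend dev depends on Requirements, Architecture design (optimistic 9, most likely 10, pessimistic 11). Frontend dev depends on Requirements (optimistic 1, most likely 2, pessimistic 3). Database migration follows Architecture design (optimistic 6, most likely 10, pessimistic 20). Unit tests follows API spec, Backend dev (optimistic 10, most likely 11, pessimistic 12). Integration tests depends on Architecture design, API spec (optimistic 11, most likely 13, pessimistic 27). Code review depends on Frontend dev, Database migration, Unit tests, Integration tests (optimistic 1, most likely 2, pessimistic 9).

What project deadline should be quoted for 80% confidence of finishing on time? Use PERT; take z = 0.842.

33.0 days

te_Requirements = (1 + 4·2 + 3)/6 = 12/6 = 2; σ²_Requirements = ((3−1)/6)² = 0.111
te_Architecture design = (1 + 4·4 + 13)/6 = 30/6 = 5; σ²_Architecture design = ((13−1)/6)² = 4.000
te_API spec = (6 + 4·12 + 18)/6 = 72/6 = 12; σ²_API spec = ((18−6)/6)² = 4.000
te_Backend dev = (9 + 4·10 + 11)/6 = 60/6 = 10; σ²_Backend dev = ((11−9)/6)² = 0.111
te_Frontend dev = (1 + 4·2 + 3)/6 = 12/6 = 2; σ²_Frontend dev = ((3−1)/6)² = 0.111
te_Database migration = (6 + 4·10 + 20)/6 = 66/6 = 11; σ²_Database migration = ((20−6)/6)² = 5.444
te_Unit tests = (10 + 4·11 + 12)/6 = 66/6 = 11; σ²_Unit tests = ((12−10)/6)² = 0.111
te_Integration tests = (11 + 4·13 + 27)/6 = 90/6 = 15; σ²_Integration tests = ((27−11)/6)² = 7.111
te_Code review = (1 + 4·2 + 9)/6 = 18/6 = 3; σ²_Code review = ((9−1)/6)² = 1.778

Forward pass:
ES_Requirements = 0; EF_Requirements = 2
ES_Architecture design = 0; EF_Architecture design = 5
ES_API spec = 0; EF_API spec = 12
ES_Backend dev = max(EF_Requirements=2, EF_Architecture design=5) = 5; EF_Backend dev = 5+10 = 15
ES_Frontend dev = 2; EF_Frontend dev = 2+2 = 4
ES_Database migration = 5; EF_Database migration = 5+11 = 16
ES_Unit tests = max(EF_API spec=12, EF_Backend dev=15) = 15; EF_Unit tests = 15+11 = 26
ES_Integration tests = max(EF_Architecture design=5, EF_API spec=12) = 12; EF_Integration tests = 12+15 = 27
ES_Code review = max(EF_Frontend dev=4, EF_Database migration=16, EF_Unit tests=26, EF_Integration tests=27) = 27; EF_Code review = 27+3 = 30
Expected project duration μ = 30 days. Critical path: API spec → Integration tests → Code review.

Variance along critical path = 4.000 + 7.111 + 1.778 = 12.889; σ = 3.590 days.
D = μ + z·σ = 30 + 0.842·3.590 = 33.0 days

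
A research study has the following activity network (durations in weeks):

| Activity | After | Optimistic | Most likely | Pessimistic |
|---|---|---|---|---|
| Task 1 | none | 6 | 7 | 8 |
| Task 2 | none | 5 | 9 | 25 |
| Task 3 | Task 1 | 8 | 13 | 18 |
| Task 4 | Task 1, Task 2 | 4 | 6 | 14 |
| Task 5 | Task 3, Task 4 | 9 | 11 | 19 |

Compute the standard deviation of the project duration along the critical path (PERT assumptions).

2.38 weeks

te_Task 1 = (6 + 4·7 + 8)/6 = 42/6 = 7; σ²_Task 1 = ((8−6)/6)² = 0.111
te_Task 2 = (5 + 4·9 + 25)/6 = 66/6 = 11; σ²_Task 2 = ((25−5)/6)² = 11.111
te_Task 3 = (8 + 4·13 + 18)/6 = 78/6 = 13; σ²_Task 3 = ((18−8)/6)² = 2.778
te_Task 4 = (4 + 4·6 + 14)/6 = 42/6 = 7; σ²_Task 4 = ((14−4)/6)² = 2.778
te_Task 5 = (9 + 4·11 + 19)/6 = 72/6 = 12; σ²_Task 5 = ((19−9)/6)² = 2.778

Forward pass:
ES_Task 1 = 0; EF_Task 1 = 7
ES_Task 2 = 0; EF_Task 2 = 11
ES_Task 3 = 7; EF_Task 3 = 7+13 = 20
ES_Task 4 = max(EF_Task 1=7, EF_Task 2=11) = 11; EF_Task 4 = 11+7 = 18
ES_Task 5 = max(EF_Task 3=20, EF_Task 4=18) = 20; EF_Task 5 = 20+12 = 32
Expected project duration μ = 32 weeks. Critical path: Task 1 → Task 3 → Task 5.

Variance along critical path = 0.111 + 2.778 + 2.778 = 5.667
σ = √5.667 = 2.380 weeks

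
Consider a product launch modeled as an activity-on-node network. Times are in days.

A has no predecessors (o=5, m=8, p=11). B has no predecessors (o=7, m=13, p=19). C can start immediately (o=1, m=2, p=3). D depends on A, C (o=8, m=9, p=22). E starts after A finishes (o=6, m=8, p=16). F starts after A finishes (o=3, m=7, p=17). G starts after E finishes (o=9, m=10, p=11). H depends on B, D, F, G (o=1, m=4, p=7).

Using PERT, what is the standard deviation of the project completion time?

2.21 days

te_A = (5 + 4·8 + 11)/6 = 48/6 = 8; σ²_A = ((11−5)/6)² = 1.000
te_B = (7 + 4·13 + 19)/6 = 78/6 = 13; σ²_B = ((19−7)/6)² = 4.000
te_C = (1 + 4·2 + 3)/6 = 12/6 = 2; σ²_C = ((3−1)/6)² = 0.111
te_D = (8 + 4·9 + 22)/6 = 66/6 = 11; σ²_D = ((22−8)/6)² = 5.444
te_E = (6 + 4·8 + 16)/6 = 54/6 = 9; σ²_E = ((16−6)/6)² = 2.778
te_F = (3 + 4·7 + 17)/6 = 48/6 = 8; σ²_F = ((17−3)/6)² = 5.444
te_G = (9 + 4·10 + 11)/6 = 60/6 = 10; σ²_G = ((11−9)/6)² = 0.111
te_H = (1 + 4·4 + 7)/6 = 24/6 = 4; σ²_H = ((7−1)/6)² = 1.000

Forward pass:
ES_A = 0; EF_A = 8
ES_B = 0; EF_B = 13
ES_C = 0; EF_C = 2
ES_D = max(EF_A=8, EF_C=2) = 8; EF_D = 8+11 = 19
ES_E = 8; EF_E = 8+9 = 17
ES_F = 8; EF_F = 8+8 = 16
ES_G = 17; EF_G = 17+10 = 27
ES_H = max(EF_B=13, EF_D=19, EF_F=16, EF_G=27) = 27; EF_H = 27+4 = 31
Expected project duration μ = 31 days. Critical path: A → E → G → H.

Variance along critical path = 1.000 + 2.778 + 0.111 + 1.000 = 4.889
σ = √4.889 = 2.211 days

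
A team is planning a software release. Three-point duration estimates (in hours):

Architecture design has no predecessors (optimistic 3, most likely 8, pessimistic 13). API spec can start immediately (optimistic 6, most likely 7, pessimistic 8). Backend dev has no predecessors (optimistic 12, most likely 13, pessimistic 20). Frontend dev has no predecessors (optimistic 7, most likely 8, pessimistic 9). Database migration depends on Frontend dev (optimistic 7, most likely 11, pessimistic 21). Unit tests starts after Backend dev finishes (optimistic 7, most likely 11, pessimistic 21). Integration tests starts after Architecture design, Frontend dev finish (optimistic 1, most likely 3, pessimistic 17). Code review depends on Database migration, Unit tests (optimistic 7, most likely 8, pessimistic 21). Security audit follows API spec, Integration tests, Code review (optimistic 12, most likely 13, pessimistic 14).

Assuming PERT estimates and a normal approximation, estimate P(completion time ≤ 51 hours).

te_Architecture design = (3 + 4·8 + 13)/6 = 48/6 = 8; σ²_Architecture design = ((13−3)/6)² = 2.778
te_API spec = (6 + 4·7 + 8)/6 = 42/6 = 7; σ²_API spec = ((8−6)/6)² = 0.111
te_Backend dev = (12 + 4·13 + 20)/6 = 84/6 = 14; σ²_Backend dev = ((20−12)/6)² = 1.778
te_Frontend dev = (7 + 4·8 + 9)/6 = 48/6 = 8; σ²_Frontend dev = ((9−7)/6)² = 0.111
te_Database migration = (7 + 4·11 + 21)/6 = 72/6 = 12; σ²_Database migration = ((21−7)/6)² = 5.444
te_Unit tests = (7 + 4·11 + 21)/6 = 72/6 = 12; σ²_Unit tests = ((21−7)/6)² = 5.444
te_Integration tests = (1 + 4·3 + 17)/6 = 30/6 = 5; σ²_Integration tests = ((17−1)/6)² = 7.111
te_Code review = (7 + 4·8 + 21)/6 = 60/6 = 10; σ²_Code review = ((21−7)/6)² = 5.444
te_Security audit = (12 + 4·13 + 14)/6 = 78/6 = 13; σ²_Security audit = ((14−12)/6)² = 0.111

Forward pass:
ES_Architecture design = 0; EF_Architecture design = 8
ES_API spec = 0; EF_API spec = 7
ES_Backend dev = 0; EF_Backend dev = 14
ES_Frontend dev = 0; EF_Frontend dev = 8
ES_Database migration = 8; EF_Database migration = 8+12 = 20
ES_Unit tests = 14; EF_Unit tests = 14+12 = 26
ES_Integration tests = max(EF_Architecture design=8, EF_Frontend dev=8) = 8; EF_Integration tests = 8+5 = 13
ES_Code review = max(EF_Database migration=20, EF_Unit tests=26) = 26; EF_Code review = 26+10 = 36
ES_Security audit = max(EF_API spec=7, EF_Integration tests=13, EF_Code review=36) = 36; EF_Security audit = 36+13 = 49
Expected project duration μ = 49 hours. Critical path: Backend dev → Unit tests → Code review → Security audit.

Variance along critical path = 1.778 + 5.444 + 5.444 + 0.111 = 12.778; σ = √12.778 = 3.575 hours.
Z = (51 − 49) / 3.575 = 0.560
P(T ≤ 51) = Φ(0.560) ≈ 0.712

0.712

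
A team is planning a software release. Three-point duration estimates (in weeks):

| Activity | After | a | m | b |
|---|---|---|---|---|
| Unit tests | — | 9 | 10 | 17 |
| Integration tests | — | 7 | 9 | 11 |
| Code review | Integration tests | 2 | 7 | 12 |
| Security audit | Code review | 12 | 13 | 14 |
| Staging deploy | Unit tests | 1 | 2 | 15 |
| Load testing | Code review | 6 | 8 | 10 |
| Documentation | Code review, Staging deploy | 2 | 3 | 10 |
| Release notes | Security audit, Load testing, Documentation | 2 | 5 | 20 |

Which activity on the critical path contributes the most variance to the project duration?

te_Unit tests = (9 + 4·10 + 17)/6 = 66/6 = 11; σ²_Unit tests = ((17−9)/6)² = 1.778
te_Integration tests = (7 + 4·9 + 11)/6 = 54/6 = 9; σ²_Integration tests = ((11−7)/6)² = 0.444
te_Code review = (2 + 4·7 + 12)/6 = 42/6 = 7; σ²_Code review = ((12−2)/6)² = 2.778
te_Security audit = (12 + 4·13 + 14)/6 = 78/6 = 13; σ²_Security audit = ((14−12)/6)² = 0.111
te_Staging deploy = (1 + 4·2 + 15)/6 = 24/6 = 4; σ²_Staging deploy = ((15−1)/6)² = 5.444
te_Load testing = (6 + 4·8 + 10)/6 = 48/6 = 8; σ²_Load testing = ((10−6)/6)² = 0.444
te_Documentation = (2 + 4·3 + 10)/6 = 24/6 = 4; σ²_Documentation = ((10−2)/6)² = 1.778
te_Release notes = (2 + 4·5 + 20)/6 = 42/6 = 7; σ²_Release notes = ((20−2)/6)² = 9.000

Forward pass:
ES_Unit tests = 0; EF_Unit tests = 11
ES_Integration tests = 0; EF_Integration tests = 9
ES_Code review = 9; EF_Code review = 9+7 = 16
ES_Security audit = 16; EF_Security audit = 16+13 = 29
ES_Staging deploy = 11; EF_Staging deploy = 11+4 = 15
ES_Load testing = 16; EF_Load testing = 16+8 = 24
ES_Documentation = max(EF_Code review=16, EF_Staging deploy=15) = 16; EF_Documentation = 16+4 = 20
ES_Release notes = max(EF_Security audit=29, EF_Load testing=24, EF_Documentation=20) = 29; EF_Release notes = 29+7 = 36
Expected project duration μ = 36 weeks. Critical path: Integration tests → Code review → Security audit → Release notes.

Variances on critical path: σ²_Integration tests=0.444, σ²_Code review=2.778, σ²_Security audit=0.111, σ²_Release notes=9.000.
Largest is σ²_Release notes = 9.000.

Release notes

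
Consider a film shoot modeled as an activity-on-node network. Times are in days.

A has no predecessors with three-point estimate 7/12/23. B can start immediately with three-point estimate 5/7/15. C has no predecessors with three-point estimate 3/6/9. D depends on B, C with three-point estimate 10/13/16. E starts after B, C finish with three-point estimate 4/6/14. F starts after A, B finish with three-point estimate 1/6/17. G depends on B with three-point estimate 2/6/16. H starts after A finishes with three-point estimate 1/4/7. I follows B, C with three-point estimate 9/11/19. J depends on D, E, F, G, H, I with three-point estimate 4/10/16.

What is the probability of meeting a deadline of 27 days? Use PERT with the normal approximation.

te_A = (7 + 4·12 + 23)/6 = 78/6 = 13; σ²_A = ((23−7)/6)² = 7.111
te_B = (5 + 4·7 + 15)/6 = 48/6 = 8; σ²_B = ((15−5)/6)² = 2.778
te_C = (3 + 4·6 + 9)/6 = 36/6 = 6; σ²_C = ((9−3)/6)² = 1.000
te_D = (10 + 4·13 + 16)/6 = 78/6 = 13; σ²_D = ((16−10)/6)² = 1.000
te_E = (4 + 4·6 + 14)/6 = 42/6 = 7; σ²_E = ((14−4)/6)² = 2.778
te_F = (1 + 4·6 + 17)/6 = 42/6 = 7; σ²_F = ((17−1)/6)² = 7.111
te_G = (2 + 4·6 + 16)/6 = 42/6 = 7; σ²_G = ((16−2)/6)² = 5.444
te_H = (1 + 4·4 + 7)/6 = 24/6 = 4; σ²_H = ((7−1)/6)² = 1.000
te_I = (9 + 4·11 + 19)/6 = 72/6 = 12; σ²_I = ((19−9)/6)² = 2.778
te_J = (4 + 4·10 + 16)/6 = 60/6 = 10; σ²_J = ((16−4)/6)² = 4.000

Forward pass:
ES_A = 0; EF_A = 13
ES_B = 0; EF_B = 8
ES_C = 0; EF_C = 6
ES_D = max(EF_B=8, EF_C=6) = 8; EF_D = 8+13 = 21
ES_E = max(EF_B=8, EF_C=6) = 8; EF_E = 8+7 = 15
ES_F = max(EF_A=13, EF_B=8) = 13; EF_F = 13+7 = 20
ES_G = 8; EF_G = 8+7 = 15
ES_H = 13; EF_H = 13+4 = 17
ES_I = max(EF_B=8, EF_C=6) = 8; EF_I = 8+12 = 20
ES_J = max(EF_D=21, EF_E=15, EF_F=20, EF_G=15, EF_H=17, EF_I=20) = 21; EF_J = 21+10 = 31
Expected project duration μ = 31 days. Critical path: B → D → J.

Variance along critical path = 2.778 + 1.000 + 4.000 = 7.778; σ = √7.778 = 2.789 days.
Z = (27 − 31) / 2.789 = -1.434
P(T ≤ 27) = Φ(-1.434) ≈ 0.076

0.076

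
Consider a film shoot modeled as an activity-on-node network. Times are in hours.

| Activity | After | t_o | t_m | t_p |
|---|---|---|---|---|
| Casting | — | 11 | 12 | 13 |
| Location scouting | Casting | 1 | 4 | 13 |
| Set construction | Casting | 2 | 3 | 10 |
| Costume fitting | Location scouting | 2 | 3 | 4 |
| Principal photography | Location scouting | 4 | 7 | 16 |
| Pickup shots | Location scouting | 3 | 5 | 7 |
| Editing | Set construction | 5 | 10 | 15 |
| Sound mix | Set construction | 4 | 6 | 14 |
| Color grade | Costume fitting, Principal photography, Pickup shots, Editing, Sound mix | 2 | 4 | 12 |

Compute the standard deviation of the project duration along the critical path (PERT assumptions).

te_Casting = (11 + 4·12 + 13)/6 = 72/6 = 12; σ²_Casting = ((13−11)/6)² = 0.111
te_Location scouting = (1 + 4·4 + 13)/6 = 30/6 = 5; σ²_Location scouting = ((13−1)/6)² = 4.000
te_Set construction = (2 + 4·3 + 10)/6 = 24/6 = 4; σ²_Set construction = ((10−2)/6)² = 1.778
te_Costume fitting = (2 + 4·3 + 4)/6 = 18/6 = 3; σ²_Costume fitting = ((4−2)/6)² = 0.111
te_Principal photography = (4 + 4·7 + 16)/6 = 48/6 = 8; σ²_Principal photography = ((16−4)/6)² = 4.000
te_Pickup shots = (3 + 4·5 + 7)/6 = 30/6 = 5; σ²_Pickup shots = ((7−3)/6)² = 0.444
te_Editing = (5 + 4·10 + 15)/6 = 60/6 = 10; σ²_Editing = ((15−5)/6)² = 2.778
te_Sound mix = (4 + 4·6 + 14)/6 = 42/6 = 7; σ²_Sound mix = ((14−4)/6)² = 2.778
te_Color grade = (2 + 4·4 + 12)/6 = 30/6 = 5; σ²_Color grade = ((12−2)/6)² = 2.778

Forward pass:
ES_Casting = 0; EF_Casting = 12
ES_Location scouting = 12; EF_Location scouting = 12+5 = 17
ES_Set construction = 12; EF_Set construction = 12+4 = 16
ES_Costume fitting = 17; EF_Costume fitting = 17+3 = 20
ES_Principal photography = 17; EF_Principal photography = 17+8 = 25
ES_Pickup shots = 17; EF_Pickup shots = 17+5 = 22
ES_Editing = 16; EF_Editing = 16+10 = 26
ES_Sound mix = 16; EF_Sound mix = 16+7 = 23
ES_Color grade = max(EF_Costume fitting=20, EF_Principal photography=25, EF_Pickup shots=22, EF_Editing=26, EF_Sound mix=23) = 26; EF_Color grade = 26+5 = 31
Expected project duration μ = 31 hours. Critical path: Casting → Set construction → Editing → Color grade.

Variance along critical path = 0.111 + 1.778 + 2.778 + 2.778 = 7.444
σ = √7.444 = 2.728 hours

2.73 hours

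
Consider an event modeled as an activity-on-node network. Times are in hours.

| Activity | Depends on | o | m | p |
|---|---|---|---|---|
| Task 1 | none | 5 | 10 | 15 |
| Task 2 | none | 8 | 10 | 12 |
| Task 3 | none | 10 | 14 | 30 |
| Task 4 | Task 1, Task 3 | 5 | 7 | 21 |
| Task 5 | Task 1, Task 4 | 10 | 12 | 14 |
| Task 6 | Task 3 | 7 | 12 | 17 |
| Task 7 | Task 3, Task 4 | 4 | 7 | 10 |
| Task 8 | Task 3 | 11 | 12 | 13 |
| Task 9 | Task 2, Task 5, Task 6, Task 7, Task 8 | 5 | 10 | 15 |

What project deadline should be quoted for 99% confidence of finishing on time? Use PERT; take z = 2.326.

te_Task 1 = (5 + 4·10 + 15)/6 = 60/6 = 10; σ²_Task 1 = ((15−5)/6)² = 2.778
te_Task 2 = (8 + 4·10 + 12)/6 = 60/6 = 10; σ²_Task 2 = ((12−8)/6)² = 0.444
te_Task 3 = (10 + 4·14 + 30)/6 = 96/6 = 16; σ²_Task 3 = ((30−10)/6)² = 11.111
te_Task 4 = (5 + 4·7 + 21)/6 = 54/6 = 9; σ²_Task 4 = ((21−5)/6)² = 7.111
te_Task 5 = (10 + 4·12 + 14)/6 = 72/6 = 12; σ²_Task 5 = ((14−10)/6)² = 0.444
te_Task 6 = (7 + 4·12 + 17)/6 = 72/6 = 12; σ²_Task 6 = ((17−7)/6)² = 2.778
te_Task 7 = (4 + 4·7 + 10)/6 = 42/6 = 7; σ²_Task 7 = ((10−4)/6)² = 1.000
te_Task 8 = (11 + 4·12 + 13)/6 = 72/6 = 12; σ²_Task 8 = ((13−11)/6)² = 0.111
te_Task 9 = (5 + 4·10 + 15)/6 = 60/6 = 10; σ²_Task 9 = ((15−5)/6)² = 2.778

Forward pass:
ES_Task 1 = 0; EF_Task 1 = 10
ES_Task 2 = 0; EF_Task 2 = 10
ES_Task 3 = 0; EF_Task 3 = 16
ES_Task 4 = max(EF_Task 1=10, EF_Task 3=16) = 16; EF_Task 4 = 16+9 = 25
ES_Task 5 = max(EF_Task 1=10, EF_Task 4=25) = 25; EF_Task 5 = 25+12 = 37
ES_Task 6 = 16; EF_Task 6 = 16+12 = 28
ES_Task 7 = max(EF_Task 3=16, EF_Task 4=25) = 25; EF_Task 7 = 25+7 = 32
ES_Task 8 = 16; EF_Task 8 = 16+12 = 28
ES_Task 9 = max(EF_Task 2=10, EF_Task 5=37, EF_Task 6=28, EF_Task 7=32, EF_Task 8=28) = 37; EF_Task 9 = 37+10 = 47
Expected project duration μ = 47 hours. Critical path: Task 3 → Task 4 → Task 5 → Task 9.

Variance along critical path = 11.111 + 7.111 + 0.444 + 2.778 = 21.444; σ = 4.631 hours.
D = μ + z·σ = 47 + 2.326·4.631 = 57.8 hours

57.8 hours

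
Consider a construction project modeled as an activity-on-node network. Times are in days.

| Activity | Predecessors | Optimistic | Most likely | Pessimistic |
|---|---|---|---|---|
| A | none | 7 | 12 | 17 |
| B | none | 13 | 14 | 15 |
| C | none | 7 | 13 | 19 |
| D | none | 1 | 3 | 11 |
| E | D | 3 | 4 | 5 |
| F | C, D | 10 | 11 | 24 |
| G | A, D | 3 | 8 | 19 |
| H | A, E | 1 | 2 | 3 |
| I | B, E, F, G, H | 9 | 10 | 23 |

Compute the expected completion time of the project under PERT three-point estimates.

te_A = (7 + 4·12 + 17)/6 = 72/6 = 12
te_B = (13 + 4·14 + 15)/6 = 84/6 = 14
te_C = (7 + 4·13 + 19)/6 = 78/6 = 13
te_D = (1 + 4·3 + 11)/6 = 24/6 = 4
te_E = (3 + 4·4 + 5)/6 = 24/6 = 4
te_F = (10 + 4·11 + 24)/6 = 78/6 = 13
te_G = (3 + 4·8 + 19)/6 = 54/6 = 9
te_H = (1 + 4·2 + 3)/6 = 12/6 = 2
te_I = (9 + 4·10 + 23)/6 = 72/6 = 12

Forward pass:
ES_A = 0; EF_A = 12
ES_B = 0; EF_B = 14
ES_C = 0; EF_C = 13
ES_D = 0; EF_D = 4
ES_E = 4; EF_E = 4+4 = 8
ES_F = max(EF_C=13, EF_D=4) = 13; EF_F = 13+13 = 26
ES_G = max(EF_A=12, EF_D=4) = 12; EF_G = 12+9 = 21
ES_H = max(EF_A=12, EF_E=8) = 12; EF_H = 12+2 = 14
ES_I = max(EF_B=14, EF_E=8, EF_F=26, EF_G=21, EF_H=14) = 26; EF_I = 26+12 = 38
Expected project duration μ = 38 days. Critical path: C → F → I.

38 days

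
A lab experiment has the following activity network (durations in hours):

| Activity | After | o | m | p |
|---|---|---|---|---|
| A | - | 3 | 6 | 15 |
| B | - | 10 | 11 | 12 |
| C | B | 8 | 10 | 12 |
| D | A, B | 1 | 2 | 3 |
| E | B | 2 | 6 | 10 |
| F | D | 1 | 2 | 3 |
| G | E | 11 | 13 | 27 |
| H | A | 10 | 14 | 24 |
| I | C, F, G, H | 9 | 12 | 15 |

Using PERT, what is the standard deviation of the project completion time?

te_A = (3 + 4·6 + 15)/6 = 42/6 = 7; σ²_A = ((15−3)/6)² = 4.000
te_B = (10 + 4·11 + 12)/6 = 66/6 = 11; σ²_B = ((12−10)/6)² = 0.111
te_C = (8 + 4·10 + 12)/6 = 60/6 = 10; σ²_C = ((12−8)/6)² = 0.444
te_D = (1 + 4·2 + 3)/6 = 12/6 = 2; σ²_D = ((3−1)/6)² = 0.111
te_E = (2 + 4·6 + 10)/6 = 36/6 = 6; σ²_E = ((10−2)/6)² = 1.778
te_F = (1 + 4·2 + 3)/6 = 12/6 = 2; σ²_F = ((3−1)/6)² = 0.111
te_G = (11 + 4·13 + 27)/6 = 90/6 = 15; σ²_G = ((27−11)/6)² = 7.111
te_H = (10 + 4·14 + 24)/6 = 90/6 = 15; σ²_H = ((24−10)/6)² = 5.444
te_I = (9 + 4·12 + 15)/6 = 72/6 = 12; σ²_I = ((15−9)/6)² = 1.000

Forward pass:
ES_A = 0; EF_A = 7
ES_B = 0; EF_B = 11
ES_C = 11; EF_C = 11+10 = 21
ES_D = max(EF_A=7, EF_B=11) = 11; EF_D = 11+2 = 13
ES_E = 11; EF_E = 11+6 = 17
ES_F = 13; EF_F = 13+2 = 15
ES_G = 17; EF_G = 17+15 = 32
ES_H = 7; EF_H = 7+15 = 22
ES_I = max(EF_C=21, EF_F=15, EF_G=32, EF_H=22) = 32; EF_I = 32+12 = 44
Expected project duration μ = 44 hours. Critical path: B → E → G → I.

Variance along critical path = 0.111 + 1.778 + 7.111 + 1.000 = 10.000
σ = √10.000 = 3.162 hours

3.16 hours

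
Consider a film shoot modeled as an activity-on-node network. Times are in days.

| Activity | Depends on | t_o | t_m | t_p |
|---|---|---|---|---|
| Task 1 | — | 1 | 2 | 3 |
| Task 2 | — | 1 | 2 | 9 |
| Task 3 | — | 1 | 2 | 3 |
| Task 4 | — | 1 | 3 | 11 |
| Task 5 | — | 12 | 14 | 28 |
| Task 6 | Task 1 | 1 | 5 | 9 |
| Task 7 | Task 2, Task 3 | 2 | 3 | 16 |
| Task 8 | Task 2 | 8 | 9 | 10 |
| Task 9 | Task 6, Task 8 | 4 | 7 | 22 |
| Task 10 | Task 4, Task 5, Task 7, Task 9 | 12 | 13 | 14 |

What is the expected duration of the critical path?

34 days

te_Task 1 = (1 + 4·2 + 3)/6 = 12/6 = 2
te_Task 2 = (1 + 4·2 + 9)/6 = 18/6 = 3
te_Task 3 = (1 + 4·2 + 3)/6 = 12/6 = 2
te_Task 4 = (1 + 4·3 + 11)/6 = 24/6 = 4
te_Task 5 = (12 + 4·14 + 28)/6 = 96/6 = 16
te_Task 6 = (1 + 4·5 + 9)/6 = 30/6 = 5
te_Task 7 = (2 + 4·3 + 16)/6 = 30/6 = 5
te_Task 8 = (8 + 4·9 + 10)/6 = 54/6 = 9
te_Task 9 = (4 + 4·7 + 22)/6 = 54/6 = 9
te_Task 10 = (12 + 4·13 + 14)/6 = 78/6 = 13

Forward pass:
ES_Task 1 = 0; EF_Task 1 = 2
ES_Task 2 = 0; EF_Task 2 = 3
ES_Task 3 = 0; EF_Task 3 = 2
ES_Task 4 = 0; EF_Task 4 = 4
ES_Task 5 = 0; EF_Task 5 = 16
ES_Task 6 = 2; EF_Task 6 = 2+5 = 7
ES_Task 7 = max(EF_Task 2=3, EF_Task 3=2) = 3; EF_Task 7 = 3+5 = 8
ES_Task 8 = 3; EF_Task 8 = 3+9 = 12
ES_Task 9 = max(EF_Task 6=7, EF_Task 8=12) = 12; EF_Task 9 = 12+9 = 21
ES_Task 10 = max(EF_Task 4=4, EF_Task 5=16, EF_Task 7=8, EF_Task 9=21) = 21; EF_Task 10 = 21+13 = 34
Expected project duration μ = 34 days. Critical path: Task 2 → Task 8 → Task 9 → Task 10.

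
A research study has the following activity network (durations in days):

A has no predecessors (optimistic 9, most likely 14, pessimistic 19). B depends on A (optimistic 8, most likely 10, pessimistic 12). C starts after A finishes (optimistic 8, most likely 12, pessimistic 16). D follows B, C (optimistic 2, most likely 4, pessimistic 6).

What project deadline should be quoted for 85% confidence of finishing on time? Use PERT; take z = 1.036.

te_A = (9 + 4·14 + 19)/6 = 84/6 = 14; σ²_A = ((19−9)/6)² = 2.778
te_B = (8 + 4·10 + 12)/6 = 60/6 = 10; σ²_B = ((12−8)/6)² = 0.444
te_C = (8 + 4·12 + 16)/6 = 72/6 = 12; σ²_C = ((16−8)/6)² = 1.778
te_D = (2 + 4·4 + 6)/6 = 24/6 = 4; σ²_D = ((6−2)/6)² = 0.444

Forward pass:
ES_A = 0; EF_A = 14
ES_B = 14; EF_B = 14+10 = 24
ES_C = 14; EF_C = 14+12 = 26
ES_D = max(EF_B=24, EF_C=26) = 26; EF_D = 26+4 = 30
Expected project duration μ = 30 days. Critical path: A → C → D.

Variance along critical path = 2.778 + 1.778 + 0.444 = 5.000; σ = 2.236 days.
D = μ + z·σ = 30 + 1.036·2.236 = 32.3 days

32.3 days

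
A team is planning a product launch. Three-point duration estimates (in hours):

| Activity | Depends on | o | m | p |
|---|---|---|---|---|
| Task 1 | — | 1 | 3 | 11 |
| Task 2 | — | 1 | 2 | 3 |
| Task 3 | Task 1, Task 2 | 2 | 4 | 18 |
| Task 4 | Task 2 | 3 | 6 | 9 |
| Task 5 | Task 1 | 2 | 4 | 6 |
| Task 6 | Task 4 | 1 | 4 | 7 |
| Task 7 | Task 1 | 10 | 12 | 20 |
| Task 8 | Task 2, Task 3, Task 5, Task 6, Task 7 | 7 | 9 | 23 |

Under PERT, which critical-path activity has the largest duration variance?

Task 8

te_Task 1 = (1 + 4·3 + 11)/6 = 24/6 = 4; σ²_Task 1 = ((11−1)/6)² = 2.778
te_Task 2 = (1 + 4·2 + 3)/6 = 12/6 = 2; σ²_Task 2 = ((3−1)/6)² = 0.111
te_Task 3 = (2 + 4·4 + 18)/6 = 36/6 = 6; σ²_Task 3 = ((18−2)/6)² = 7.111
te_Task 4 = (3 + 4·6 + 9)/6 = 36/6 = 6; σ²_Task 4 = ((9−3)/6)² = 1.000
te_Task 5 = (2 + 4·4 + 6)/6 = 24/6 = 4; σ²_Task 5 = ((6−2)/6)² = 0.444
te_Task 6 = (1 + 4·4 + 7)/6 = 24/6 = 4; σ²_Task 6 = ((7−1)/6)² = 1.000
te_Task 7 = (10 + 4·12 + 20)/6 = 78/6 = 13; σ²_Task 7 = ((20−10)/6)² = 2.778
te_Task 8 = (7 + 4·9 + 23)/6 = 66/6 = 11; σ²_Task 8 = ((23−7)/6)² = 7.111

Forward pass:
ES_Task 1 = 0; EF_Task 1 = 4
ES_Task 2 = 0; EF_Task 2 = 2
ES_Task 3 = max(EF_Task 1=4, EF_Task 2=2) = 4; EF_Task 3 = 4+6 = 10
ES_Task 4 = 2; EF_Task 4 = 2+6 = 8
ES_Task 5 = 4; EF_Task 5 = 4+4 = 8
ES_Task 6 = 8; EF_Task 6 = 8+4 = 12
ES_Task 7 = 4; EF_Task 7 = 4+13 = 17
ES_Task 8 = max(EF_Task 2=2, EF_Task 3=10, EF_Task 5=8, EF_Task 6=12, EF_Task 7=17) = 17; EF_Task 8 = 17+11 = 28
Expected project duration μ = 28 hours. Critical path: Task 1 → Task 7 → Task 8.

Variances on critical path: σ²_Task 1=2.778, σ²_Task 7=2.778, σ²_Task 8=7.111.
Largest is σ²_Task 8 = 7.111.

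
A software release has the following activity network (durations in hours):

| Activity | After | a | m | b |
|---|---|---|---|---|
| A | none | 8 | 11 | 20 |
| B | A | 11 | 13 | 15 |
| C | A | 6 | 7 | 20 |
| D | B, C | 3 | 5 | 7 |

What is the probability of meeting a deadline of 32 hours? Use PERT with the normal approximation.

0.817

te_A = (8 + 4·11 + 20)/6 = 72/6 = 12; σ²_A = ((20−8)/6)² = 4.000
te_B = (11 + 4·13 + 15)/6 = 78/6 = 13; σ²_B = ((15−11)/6)² = 0.444
te_C = (6 + 4·7 + 20)/6 = 54/6 = 9; σ²_C = ((20−6)/6)² = 5.444
te_D = (3 + 4·5 + 7)/6 = 30/6 = 5; σ²_D = ((7−3)/6)² = 0.444

Forward pass:
ES_A = 0; EF_A = 12
ES_B = 12; EF_B = 12+13 = 25
ES_C = 12; EF_C = 12+9 = 21
ES_D = max(EF_B=25, EF_C=21) = 25; EF_D = 25+5 = 30
Expected project duration μ = 30 hours. Critical path: A → B → D.

Variance along critical path = 4.000 + 0.444 + 0.444 = 4.889; σ = √4.889 = 2.211 hours.
Z = (32 − 30) / 2.211 = 0.905
P(T ≤ 32) = Φ(0.905) ≈ 0.817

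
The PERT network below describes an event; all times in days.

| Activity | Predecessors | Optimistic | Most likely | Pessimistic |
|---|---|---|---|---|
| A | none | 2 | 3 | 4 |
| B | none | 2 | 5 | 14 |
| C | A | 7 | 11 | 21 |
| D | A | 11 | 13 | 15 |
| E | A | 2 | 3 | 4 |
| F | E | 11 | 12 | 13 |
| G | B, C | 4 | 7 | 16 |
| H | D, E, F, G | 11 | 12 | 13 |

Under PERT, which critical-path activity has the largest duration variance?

C

te_A = (2 + 4·3 + 4)/6 = 18/6 = 3; σ²_A = ((4−2)/6)² = 0.111
te_B = (2 + 4·5 + 14)/6 = 36/6 = 6; σ²_B = ((14−2)/6)² = 4.000
te_C = (7 + 4·11 + 21)/6 = 72/6 = 12; σ²_C = ((21−7)/6)² = 5.444
te_D = (11 + 4·13 + 15)/6 = 78/6 = 13; σ²_D = ((15−11)/6)² = 0.444
te_E = (2 + 4·3 + 4)/6 = 18/6 = 3; σ²_E = ((4−2)/6)² = 0.111
te_F = (11 + 4·12 + 13)/6 = 72/6 = 12; σ²_F = ((13−11)/6)² = 0.111
te_G = (4 + 4·7 + 16)/6 = 48/6 = 8; σ²_G = ((16−4)/6)² = 4.000
te_H = (11 + 4·12 + 13)/6 = 72/6 = 12; σ²_H = ((13−11)/6)² = 0.111

Forward pass:
ES_A = 0; EF_A = 3
ES_B = 0; EF_B = 6
ES_C = 3; EF_C = 3+12 = 15
ES_D = 3; EF_D = 3+13 = 16
ES_E = 3; EF_E = 3+3 = 6
ES_F = 6; EF_F = 6+12 = 18
ES_G = max(EF_B=6, EF_C=15) = 15; EF_G = 15+8 = 23
ES_H = max(EF_D=16, EF_E=6, EF_F=18, EF_G=23) = 23; EF_H = 23+12 = 35
Expected project duration μ = 35 days. Critical path: A → C → G → H.

Variances on critical path: σ²_A=0.111, σ²_C=5.444, σ²_G=4.000, σ²_H=0.111.
Largest is σ²_C = 5.444.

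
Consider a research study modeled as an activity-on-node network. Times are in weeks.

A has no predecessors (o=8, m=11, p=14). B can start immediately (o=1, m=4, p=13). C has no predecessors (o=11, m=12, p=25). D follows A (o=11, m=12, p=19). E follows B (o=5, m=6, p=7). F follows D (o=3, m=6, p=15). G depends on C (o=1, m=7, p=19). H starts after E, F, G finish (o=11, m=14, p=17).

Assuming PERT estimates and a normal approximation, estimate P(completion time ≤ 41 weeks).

te_A = (8 + 4·11 + 14)/6 = 66/6 = 11; σ²_A = ((14−8)/6)² = 1.000
te_B = (1 + 4·4 + 13)/6 = 30/6 = 5; σ²_B = ((13−1)/6)² = 4.000
te_C = (11 + 4·12 + 25)/6 = 84/6 = 14; σ²_C = ((25−11)/6)² = 5.444
te_D = (11 + 4·12 + 19)/6 = 78/6 = 13; σ²_D = ((19−11)/6)² = 1.778
te_E = (5 + 4·6 + 7)/6 = 36/6 = 6; σ²_E = ((7−5)/6)² = 0.111
te_F = (3 + 4·6 + 15)/6 = 42/6 = 7; σ²_F = ((15−3)/6)² = 4.000
te_G = (1 + 4·7 + 19)/6 = 48/6 = 8; σ²_G = ((19−1)/6)² = 9.000
te_H = (11 + 4·14 + 17)/6 = 84/6 = 14; σ²_H = ((17−11)/6)² = 1.000

Forward pass:
ES_A = 0; EF_A = 11
ES_B = 0; EF_B = 5
ES_C = 0; EF_C = 14
ES_D = 11; EF_D = 11+13 = 24
ES_E = 5; EF_E = 5+6 = 11
ES_F = 24; EF_F = 24+7 = 31
ES_G = 14; EF_G = 14+8 = 22
ES_H = max(EF_E=11, EF_F=31, EF_G=22) = 31; EF_H = 31+14 = 45
Expected project duration μ = 45 weeks. Critical path: A → D → F → H.

Variance along critical path = 1.000 + 1.778 + 4.000 + 1.000 = 7.778; σ = √7.778 = 2.789 weeks.
Z = (41 − 45) / 2.789 = -1.434
P(T ≤ 41) = Φ(-1.434) ≈ 0.076

0.076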